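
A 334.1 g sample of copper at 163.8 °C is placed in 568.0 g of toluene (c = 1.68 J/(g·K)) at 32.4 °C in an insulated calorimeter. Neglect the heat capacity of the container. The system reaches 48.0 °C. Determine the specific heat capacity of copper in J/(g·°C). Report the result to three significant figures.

q_gained = (568.0 × 1.68) × (48.0 − 32.4) = 14890 J
q_lost = 334.1 × c × (163.8 − 48.0) = 38688.78 c
Set equal: c = 14890 / 38688.78 = 0.385 J/(g·°C)

c = 0.385 J/(g·°C)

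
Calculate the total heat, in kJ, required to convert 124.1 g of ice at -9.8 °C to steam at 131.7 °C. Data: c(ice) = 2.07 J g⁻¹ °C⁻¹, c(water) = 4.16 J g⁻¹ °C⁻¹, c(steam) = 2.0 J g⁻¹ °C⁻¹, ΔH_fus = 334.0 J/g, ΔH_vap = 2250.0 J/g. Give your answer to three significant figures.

q = 383 kJ

q1 (heat ice -9.8→0.0 °C): 124.1 × 2.07 × 9.8 = 2517 J
q2 (melt at 0 °C): 124.1 × 334.0 = 41449 J
q3 (heat water 0.0→100.0 °C): 124.1 × 4.16 × 100.0 = 51626 J
q4 (vaporize at 100 °C): 124.1 × 2250.0 = 279225 J
q5 (heat steam 100.0→131.7 °C): 124.1 × 2.0 × 31.7 = 7868 J
Total: 2517 + 41449 + 51626 + 279225 + 7868 = 382685 J = 383 kJ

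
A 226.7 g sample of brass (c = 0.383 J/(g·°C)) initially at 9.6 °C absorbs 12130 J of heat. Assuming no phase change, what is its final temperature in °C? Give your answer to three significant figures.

T_f = 149 °C

ΔT = q / (m c) = 12130 / (226.7 × 0.383) = 139.7 °C
T_f = 9.6 + 139.7 = 149.3 °C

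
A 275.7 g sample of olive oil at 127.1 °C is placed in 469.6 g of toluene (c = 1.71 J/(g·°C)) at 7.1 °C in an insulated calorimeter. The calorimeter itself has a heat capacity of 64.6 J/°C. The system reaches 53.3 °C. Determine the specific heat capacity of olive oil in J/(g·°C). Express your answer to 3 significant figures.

c = 1.97 J/(g·°C)

q_gained = (469.6 × 1.71 + 64.6) × (53.3 − 7.1) = 40080 J
q_lost = 275.7 × c × (127.1 − 53.3) = 20346.66 c
Set equal: c = 40080 / 20346.66 = 1.97 J/(g·°C)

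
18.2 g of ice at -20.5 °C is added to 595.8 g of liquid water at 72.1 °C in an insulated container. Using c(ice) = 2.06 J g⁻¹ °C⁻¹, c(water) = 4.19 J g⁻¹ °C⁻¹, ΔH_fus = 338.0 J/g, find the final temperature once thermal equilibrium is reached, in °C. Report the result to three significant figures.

T_f = 67.3 °C

Heat to bring ice to 0 °C and melt it: q₁ = 18.2×2.06×20.5 + 18.2×338.0 = 6920.2 J
Heat the water can supply cooling to 0 °C: 595.8×4.19×72.1 = 179991 J > q₁, so all ice melts.
Energy balance: 595.8×4.19×(72.1 − T) = 6920.2 + 18.2×4.19×(T − 0)
2496.402(72.1 − T) = 6920.2 + 76.258 T
179991 − 6920.2 = 2572.660 T
T = 173070.8 / 2572.660 = 67.27 °C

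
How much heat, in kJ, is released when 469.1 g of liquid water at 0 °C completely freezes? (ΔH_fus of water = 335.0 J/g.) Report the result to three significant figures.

q = 157 kJ

q = m × ΔH_fus = 469.1 × 335.0 = 157100 J = 157 kJ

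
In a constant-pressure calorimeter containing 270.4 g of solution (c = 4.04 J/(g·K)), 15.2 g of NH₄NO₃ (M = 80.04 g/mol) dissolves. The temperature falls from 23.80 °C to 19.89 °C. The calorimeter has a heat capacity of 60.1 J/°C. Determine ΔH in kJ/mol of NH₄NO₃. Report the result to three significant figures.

ΔH = 23.7 kJ/mol

|ΔT| = |19.89 − 23.80| = 3.91 °C
|q_surr| = (270.4 × 4.04 + 60.1) × 3.91 = 1152.516 × 3.91 = 4506 J
n(NH₄NO₃) = 15.2 / 80.04 = 0.1899 mol
Temperature fell, so q_rxn = +|q_surr| = 4.506 kJ
ΔH = q_rxn / n = 23.73 kJ/mol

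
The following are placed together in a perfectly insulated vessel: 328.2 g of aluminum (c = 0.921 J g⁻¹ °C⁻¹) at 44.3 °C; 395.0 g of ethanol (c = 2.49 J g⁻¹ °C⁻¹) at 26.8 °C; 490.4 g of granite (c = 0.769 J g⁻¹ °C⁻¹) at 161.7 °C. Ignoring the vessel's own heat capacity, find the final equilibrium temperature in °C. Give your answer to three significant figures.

Σ mᵢcᵢ(T − Tᵢ) = 0  ⇒  T = Σ mᵢcᵢTᵢ / Σ mᵢcᵢ
Σ mᵢcᵢ = 328.2×0.921 + 395.0×2.49 + 490.4×0.769 = 1662.9398
Σ mᵢcᵢTᵢ = 302.2722×44.3 + 983.55×26.8 + 377.1176×161.7 = 100730
T = 100730 / 1662.9398 = 60.57 °C

T_f = 60.6 °C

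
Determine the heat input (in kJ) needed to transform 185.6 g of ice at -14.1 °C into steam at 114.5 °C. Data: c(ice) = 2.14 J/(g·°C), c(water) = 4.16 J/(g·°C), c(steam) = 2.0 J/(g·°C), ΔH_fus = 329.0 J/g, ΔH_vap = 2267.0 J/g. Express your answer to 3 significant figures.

q1 (heat ice -14.1→0.0 °C): 185.6 × 2.14 × 14.1 = 5600 J
q2 (melt at 0 °C): 185.6 × 329.0 = 61062 J
q3 (heat water 0.0→100.0 °C): 185.6 × 4.16 × 100.0 = 77210 J
q4 (vaporize at 100 °C): 185.6 × 2267.0 = 420755 J
q5 (heat steam 100.0→114.5 °C): 185.6 × 2.0 × 14.5 = 5382 J
Total: 5600 + 61062 + 77210 + 420755 + 5382 = 570009 J = 570 kJ

q = 570 kJ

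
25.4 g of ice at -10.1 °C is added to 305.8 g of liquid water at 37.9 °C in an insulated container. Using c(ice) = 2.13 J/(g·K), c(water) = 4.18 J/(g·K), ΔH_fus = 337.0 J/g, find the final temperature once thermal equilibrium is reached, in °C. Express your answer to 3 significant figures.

T_f = 28.4 °C

Heat to bring ice to 0 °C and melt it: q₁ = 25.4×2.13×10.1 + 25.4×337.0 = 9106.2 J
Heat the water can supply cooling to 0 °C: 305.8×4.18×37.9 = 48445.4 J > q₁, so all ice melts.
Energy balance: 305.8×4.18×(37.9 − T) = 9106.2 + 25.4×4.18×(T − 0)
1278.244(37.9 − T) = 9106.2 + 106.172 T
48445.4 − 9106.2 = 1384.416 T
T = 39339.2 / 1384.416 = 28.42 °C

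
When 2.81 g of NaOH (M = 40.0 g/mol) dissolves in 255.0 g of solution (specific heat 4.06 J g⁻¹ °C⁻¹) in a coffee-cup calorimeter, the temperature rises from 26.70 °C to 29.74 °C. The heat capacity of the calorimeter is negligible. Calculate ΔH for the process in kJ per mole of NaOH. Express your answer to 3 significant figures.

|ΔT| = |29.74 − 26.70| = 3.04 °C
|q_surr| = (255.0 × 4.06) × 3.04 = 1035.3 × 3.04 = 3147 J
n(NaOH) = 2.81 / 40.0 = 0.07025 mol
Temperature rose, so q_rxn = −|q_surr| = -3.147 kJ
ΔH = q_rxn / n = -44.80 kJ/mol

ΔH = -44.8 kJ/mol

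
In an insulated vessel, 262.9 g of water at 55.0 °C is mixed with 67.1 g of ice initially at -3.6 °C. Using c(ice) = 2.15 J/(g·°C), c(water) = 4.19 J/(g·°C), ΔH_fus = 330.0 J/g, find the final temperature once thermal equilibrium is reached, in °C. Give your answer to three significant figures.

Heat to bring ice to 0 °C and melt it: q₁ = 67.1×2.15×3.6 + 67.1×330.0 = 22662 J
Heat the water can supply cooling to 0 °C: 262.9×4.19×55.0 = 60585.3 J > q₁, so all ice melts.
Energy balance: 262.9×4.19×(55.0 − T) = 22662 + 67.1×4.19×(T − 0)
1101.551(55.0 − T) = 22662 + 281.149 T
60585.3 − 22662 = 1382.700 T
T = 37923.3 / 1382.700 = 27.43 °C

T_f = 27.4 °C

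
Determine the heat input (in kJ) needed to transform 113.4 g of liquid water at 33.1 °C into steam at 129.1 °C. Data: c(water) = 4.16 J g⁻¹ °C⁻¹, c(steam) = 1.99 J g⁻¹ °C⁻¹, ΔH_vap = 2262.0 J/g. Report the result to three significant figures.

q1 (heat water 33.1→100.0 °C): 113.4 × 4.16 × 66.9 = 31560 J
q2 (vaporize at 100 °C): 113.4 × 2262.0 = 256511 J
q3 (heat steam 100.0→129.1 °C): 113.4 × 1.99 × 29.1 = 6567 J
Total: 31560 + 256511 + 6567 = 294638 J = 295 kJ

q = 295 kJ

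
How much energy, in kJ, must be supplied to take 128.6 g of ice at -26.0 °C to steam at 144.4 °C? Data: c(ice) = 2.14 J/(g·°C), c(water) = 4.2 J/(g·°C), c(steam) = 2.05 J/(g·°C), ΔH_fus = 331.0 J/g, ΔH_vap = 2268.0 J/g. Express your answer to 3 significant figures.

q1 (heat ice -26.0→0.0 °C): 128.6 × 2.14 × 26.0 = 7155 J
q2 (melt at 0 °C): 128.6 × 331.0 = 42567 J
q3 (heat water 0.0→100.0 °C): 128.6 × 4.2 × 100.0 = 54012 J
q4 (vaporize at 100 °C): 128.6 × 2268.0 = 291665 J
q5 (heat steam 100.0→144.4 °C): 128.6 × 2.05 × 44.4 = 11705 J
Total: 7155 + 42567 + 54012 + 291665 + 11705 = 407104 J = 407 kJ

q = 407 kJ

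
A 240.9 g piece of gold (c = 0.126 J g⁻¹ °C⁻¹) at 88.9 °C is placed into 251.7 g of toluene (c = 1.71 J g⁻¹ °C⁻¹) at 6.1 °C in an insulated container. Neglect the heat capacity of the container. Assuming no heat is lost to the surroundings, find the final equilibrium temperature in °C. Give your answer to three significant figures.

Heat lost by gold = heat gained by toluene.
(240.9)(0.126)(88.9 − T) = (251.7)(1.71)(T − 6.1)
30.3534 (88.9 − T) = 430.407 (T − 6.1)
2698.4 − 30.3534 T = 430.407 T − 2625.5
5323.9 = 460.7604 T
T = 11.55 °C

T_f = 11.6 °C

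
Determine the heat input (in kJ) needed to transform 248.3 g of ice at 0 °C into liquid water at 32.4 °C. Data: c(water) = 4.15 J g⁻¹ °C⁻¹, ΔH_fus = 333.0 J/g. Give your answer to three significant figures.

q1 (melt at 0 °C): 248.3 × 333.0 = 82684 J
q2 (heat water 0.0→32.4 °C): 248.3 × 4.15 × 32.4 = 33386 J
Total: 82684 + 33386 = 116070 J = 116 kJ

q = 116 kJ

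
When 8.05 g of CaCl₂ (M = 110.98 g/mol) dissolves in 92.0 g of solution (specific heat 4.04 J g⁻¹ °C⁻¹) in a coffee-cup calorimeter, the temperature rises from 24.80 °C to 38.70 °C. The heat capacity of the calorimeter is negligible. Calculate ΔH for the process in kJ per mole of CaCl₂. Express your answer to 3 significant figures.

|ΔT| = |38.70 − 24.80| = 13.90 °C
|q_surr| = (92.0 × 4.04) × 13.90 = 371.68 × 13.90 = 5166 J
n(CaCl₂) = 8.05 / 110.98 = 0.07254 mol
Temperature rose, so q_rxn = −|q_surr| = -5.166 kJ
ΔH = q_rxn / n = -71.22 kJ/mol

ΔH = -71.2 kJ/mol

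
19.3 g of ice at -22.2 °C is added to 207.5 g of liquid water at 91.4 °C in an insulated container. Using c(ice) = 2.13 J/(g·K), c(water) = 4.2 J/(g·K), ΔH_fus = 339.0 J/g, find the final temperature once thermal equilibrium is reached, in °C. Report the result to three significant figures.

Heat to bring ice to 0 °C and melt it: q₁ = 19.3×2.13×22.2 + 19.3×339.0 = 7455.3 J
Heat the water can supply cooling to 0 °C: 207.5×4.2×91.4 = 79655.1 J > q₁, so all ice melts.
Energy balance: 207.5×4.2×(91.4 − T) = 7455.3 + 19.3×4.2×(T − 0)
871.5(91.4 − T) = 7455.3 + 81.06 T
79655.1 − 7455.3 = 952.56 T
T = 72199.8 / 952.56 = 75.80 °C

T_f = 75.8 °C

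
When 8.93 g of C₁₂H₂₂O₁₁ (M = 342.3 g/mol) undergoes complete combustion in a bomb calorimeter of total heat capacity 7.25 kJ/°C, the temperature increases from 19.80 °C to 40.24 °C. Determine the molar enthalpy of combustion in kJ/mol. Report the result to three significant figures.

ΔH = -5680 kJ/mol

ΔT = 40.24 − 19.80 = 20.44 °C
q_cal = C_cal × ΔT = 7.25 × 20.44 = 148.19 kJ
n = 8.93 / 342.3 = 0.02609 mol
q_rxn = −q_cal = -148.19 kJ
ΔH = -148.19 / 0.02609 = -5680 kJ/mol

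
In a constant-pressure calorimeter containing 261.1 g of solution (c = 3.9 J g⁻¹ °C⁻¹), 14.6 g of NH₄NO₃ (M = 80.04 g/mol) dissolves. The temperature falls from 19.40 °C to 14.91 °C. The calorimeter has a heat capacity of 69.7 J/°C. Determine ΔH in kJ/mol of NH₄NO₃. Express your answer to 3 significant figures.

ΔH = 26.8 kJ/mol

|ΔT| = |14.91 − 19.40| = 4.49 °C
|q_surr| = (261.1 × 3.9 + 69.7) × 4.49 = 1087.99 × 4.49 = 4885 J
n(NH₄NO₃) = 14.6 / 80.04 = 0.1824 mol
Temperature fell, so q_rxn = +|q_surr| = 4.885 kJ
ΔH = q_rxn / n = 26.78 kJ/mol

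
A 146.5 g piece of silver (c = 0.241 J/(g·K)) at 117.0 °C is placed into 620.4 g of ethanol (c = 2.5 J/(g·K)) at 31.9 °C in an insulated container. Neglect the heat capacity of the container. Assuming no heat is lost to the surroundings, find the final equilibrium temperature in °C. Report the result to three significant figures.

Heat lost by silver = heat gained by ethanol.
(146.5)(0.241)(117.0 − T) = (620.4)(2.5)(T − 31.9)
35.3065 (117.0 − T) = 1551 (T − 31.9)
4130.9 − 35.3065 T = 1551 T − 49477
53607.9 = 1586.3065 T
T = 33.79 °C

T_f = 33.8 °C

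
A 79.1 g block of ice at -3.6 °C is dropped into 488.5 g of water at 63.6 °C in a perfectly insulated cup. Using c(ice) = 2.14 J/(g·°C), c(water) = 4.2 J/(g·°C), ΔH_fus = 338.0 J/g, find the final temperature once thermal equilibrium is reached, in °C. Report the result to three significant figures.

T_f = 43.3 °C

Heat to bring ice to 0 °C and melt it: q₁ = 79.1×2.14×3.6 + 79.1×338.0 = 27345 J
Heat the water can supply cooling to 0 °C: 488.5×4.2×63.6 = 130488 J > q₁, so all ice melts.
Energy balance: 488.5×4.2×(63.6 − T) = 27345 + 79.1×4.2×(T − 0)
2051.7(63.6 − T) = 27345 + 332.22 T
130488 − 27345 = 2383.92 T
T = 103143 / 2383.92 = 43.27 °C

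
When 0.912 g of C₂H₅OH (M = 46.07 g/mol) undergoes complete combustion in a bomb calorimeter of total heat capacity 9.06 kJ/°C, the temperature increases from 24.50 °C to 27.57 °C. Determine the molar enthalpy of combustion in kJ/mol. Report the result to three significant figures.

ΔT = 27.57 − 24.50 = 3.07 °C
q_cal = C_cal × ΔT = 9.06 × 3.07 = 27.8142 kJ
n = 0.912 / 46.07 = 0.019796 mol
q_rxn = −q_cal = -27.8142 kJ
ΔH = -27.8142 / 0.019796 = -1405 kJ/mol

ΔH = -1410 kJ/mol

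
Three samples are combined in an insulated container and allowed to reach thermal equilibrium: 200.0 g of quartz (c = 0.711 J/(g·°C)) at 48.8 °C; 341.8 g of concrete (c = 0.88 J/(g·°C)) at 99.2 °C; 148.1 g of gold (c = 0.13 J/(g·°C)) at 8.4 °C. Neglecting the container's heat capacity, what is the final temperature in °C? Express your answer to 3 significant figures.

Σ mᵢcᵢ(T − Tᵢ) = 0  ⇒  T = Σ mᵢcᵢTᵢ / Σ mᵢcᵢ
Σ mᵢcᵢ = 200.0×0.711 + 341.8×0.88 + 148.1×0.13 = 462.237
Σ mᵢcᵢTᵢ = 142.2×48.8 + 300.784×99.2 + 19.253×8.4 = 36939
T = 36939 / 462.237 = 79.91 °C

T_f = 79.9 °C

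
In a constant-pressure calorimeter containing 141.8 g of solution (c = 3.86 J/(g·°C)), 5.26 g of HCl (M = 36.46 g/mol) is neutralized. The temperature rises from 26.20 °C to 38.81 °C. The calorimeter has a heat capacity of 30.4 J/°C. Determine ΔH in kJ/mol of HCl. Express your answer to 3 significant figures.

|ΔT| = |38.81 − 26.20| = 12.61 °C
|q_surr| = (141.8 × 3.86 + 30.4) × 12.61 = 577.748 × 12.61 = 7285 J
n(HCl) = 5.26 / 36.46 = 0.1443 mol
Temperature rose, so q_rxn = −|q_surr| = -7.285 kJ
ΔH = q_rxn / n = -50.49 kJ/mol

ΔH = -50.5 kJ/mol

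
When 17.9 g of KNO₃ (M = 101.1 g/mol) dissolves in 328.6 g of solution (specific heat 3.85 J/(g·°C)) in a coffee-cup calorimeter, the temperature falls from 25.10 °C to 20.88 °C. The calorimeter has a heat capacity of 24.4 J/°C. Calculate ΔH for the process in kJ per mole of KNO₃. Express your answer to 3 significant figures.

|ΔT| = |20.88 − 25.10| = 4.22 °C
|q_surr| = (328.6 × 3.85 + 24.4) × 4.22 = 1289.51 × 4.22 = 5442 J
n(KNO₃) = 17.9 / 101.1 = 0.1771 mol
Temperature fell, so q_rxn = +|q_surr| = 5.442 kJ
ΔH = q_rxn / n = 30.73 kJ/mol

ΔH = 30.7 kJ/mol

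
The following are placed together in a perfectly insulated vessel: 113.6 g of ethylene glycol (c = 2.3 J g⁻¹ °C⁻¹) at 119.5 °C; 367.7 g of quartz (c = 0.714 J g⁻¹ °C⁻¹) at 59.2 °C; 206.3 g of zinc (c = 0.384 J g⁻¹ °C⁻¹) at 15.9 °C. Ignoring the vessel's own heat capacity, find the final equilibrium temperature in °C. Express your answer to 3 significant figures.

T_f = 79.6 °C

Σ mᵢcᵢ(T − Tᵢ) = 0  ⇒  T = Σ mᵢcᵢTᵢ / Σ mᵢcᵢ
Σ mᵢcᵢ = 113.6×2.3 + 367.7×0.714 + 206.3×0.384 = 603.0370
Σ mᵢcᵢTᵢ = 261.28×119.5 + 262.5378×59.2 + 79.2192×15.9 = 48025
T = 48025 / 603.0370 = 79.64 °C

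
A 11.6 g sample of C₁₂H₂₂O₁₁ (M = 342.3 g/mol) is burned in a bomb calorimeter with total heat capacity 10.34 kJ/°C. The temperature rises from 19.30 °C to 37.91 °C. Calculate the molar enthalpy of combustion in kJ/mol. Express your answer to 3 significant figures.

ΔT = 37.91 − 19.30 = 18.61 °C
q_cal = C_cal × ΔT = 10.34 × 18.61 = 192.4274 kJ
n = 11.6 / 342.3 = 0.03389 mol
q_rxn = −q_cal = -192.4274 kJ
ΔH = -192.4274 / 0.03389 = -5678 kJ/mol

ΔH = -5680 kJ/mol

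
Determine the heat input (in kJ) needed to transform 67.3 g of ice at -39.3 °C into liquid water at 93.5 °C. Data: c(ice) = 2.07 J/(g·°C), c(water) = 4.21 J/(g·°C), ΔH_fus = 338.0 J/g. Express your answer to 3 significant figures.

q = 54.7 kJ

q1 (heat ice -39.3→0.0 °C): 67.3 × 2.07 × 39.3 = 5475 J
q2 (melt at 0 °C): 67.3 × 338.0 = 22747 J
q3 (heat water 0.0→93.5 °C): 67.3 × 4.21 × 93.5 = 26492 J
Total: 5475 + 22747 + 26492 = 54714 J = 54.7 kJ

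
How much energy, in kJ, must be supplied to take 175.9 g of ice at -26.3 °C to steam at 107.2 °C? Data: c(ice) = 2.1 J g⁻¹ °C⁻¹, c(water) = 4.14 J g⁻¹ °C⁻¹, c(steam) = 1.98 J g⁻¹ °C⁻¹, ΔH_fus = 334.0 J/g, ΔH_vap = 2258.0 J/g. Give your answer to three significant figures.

q = 541 kJ

q1 (heat ice -26.3→0.0 °C): 175.9 × 2.1 × 26.3 = 9715 J
q2 (melt at 0 °C): 175.9 × 334.0 = 58751 J
q3 (heat water 0.0→100.0 °C): 175.9 × 4.14 × 100.0 = 72823 J
q4 (vaporize at 100 °C): 175.9 × 2258.0 = 397182 J
q5 (heat steam 100.0→107.2 °C): 175.9 × 1.98 × 7.2 = 2508 J
Total: 9715 + 58751 + 72823 + 397182 + 2508 = 540979 J = 541 kJ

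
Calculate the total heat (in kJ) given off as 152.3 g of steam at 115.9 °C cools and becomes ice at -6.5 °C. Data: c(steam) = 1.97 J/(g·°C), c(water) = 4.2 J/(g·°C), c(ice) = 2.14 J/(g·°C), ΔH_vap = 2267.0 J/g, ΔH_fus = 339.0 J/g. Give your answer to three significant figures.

q = 468 kJ

q1 (cool steam 115.9→100 °C): 152.3 × 1.97 × 15.9 = 4770 J
q2 (condense at 100 °C): 152.3 × 2267.0 = 345264 J
q3 (cool water 100→0 °C): 152.3 × 4.2 × 100.0 = 63966 J
q4 (freeze at 0 °C): 152.3 × 339.0 = 51630 J
q5 (cool ice 0→-6.5 °C): 152.3 × 2.14 × 6.5 = 2118 J
Total: 4770 + 345264 + 63966 + 51630 + 2118 = 467748 J = 468 kJ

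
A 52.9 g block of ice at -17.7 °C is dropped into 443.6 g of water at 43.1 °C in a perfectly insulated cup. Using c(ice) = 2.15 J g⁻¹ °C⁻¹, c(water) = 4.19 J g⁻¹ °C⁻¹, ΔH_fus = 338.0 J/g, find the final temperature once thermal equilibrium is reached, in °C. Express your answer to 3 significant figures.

T_f = 28.9 °C

Heat to bring ice to 0 °C and melt it: q₁ = 52.9×2.15×17.7 + 52.9×338.0 = 19893 J
Heat the water can supply cooling to 0 °C: 443.6×4.19×43.1 = 80109.3 J > q₁, so all ice melts.
Energy balance: 443.6×4.19×(43.1 − T) = 19893 + 52.9×4.19×(T − 0)
1858.684(43.1 − T) = 19893 + 221.651 T
80109.3 − 19893 = 2080.335 T
T = 60216.3 / 2080.335 = 28.945 °C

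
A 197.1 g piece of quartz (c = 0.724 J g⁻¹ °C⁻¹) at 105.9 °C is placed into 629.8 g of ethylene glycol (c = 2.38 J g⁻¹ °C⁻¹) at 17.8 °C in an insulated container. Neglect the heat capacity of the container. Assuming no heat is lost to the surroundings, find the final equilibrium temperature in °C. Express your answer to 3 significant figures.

Heat lost by quartz = heat gained by ethylene glycol.
(197.1)(0.724)(105.9 − T) = (629.8)(2.38)(T − 17.8)
142.7004 (105.9 − T) = 1498.924 (T − 17.8)
15112 − 142.7004 T = 1498.924 T − 26681
41793 = 1641.6244 T
T = 25.46 °C

T_f = 25.5 °C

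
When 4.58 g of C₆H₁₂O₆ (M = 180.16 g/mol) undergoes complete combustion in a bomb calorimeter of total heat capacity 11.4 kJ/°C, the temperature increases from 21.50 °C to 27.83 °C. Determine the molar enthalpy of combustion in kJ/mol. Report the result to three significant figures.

ΔH = -2840 kJ/mol

ΔT = 27.83 − 21.50 = 6.33 °C
q_cal = C_cal × ΔT = 11.4 × 6.33 = 72.162 kJ
n = 4.58 / 180.16 = 0.02542 mol
q_rxn = −q_cal = -72.162 kJ
ΔH = -72.162 / 0.02542 = -2839 kJ/mol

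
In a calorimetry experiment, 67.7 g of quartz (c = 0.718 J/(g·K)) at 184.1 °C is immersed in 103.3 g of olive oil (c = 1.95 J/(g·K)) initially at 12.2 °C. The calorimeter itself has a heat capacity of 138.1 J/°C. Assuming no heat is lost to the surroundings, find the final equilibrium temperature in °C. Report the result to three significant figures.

T_f = 33.7 °C

Heat lost by quartz = heat gained by olive oil + calorimeter.
(67.7)(0.718)(184.1 − T) = [(103.3)(1.95) + 138.1](T − 12.2)
48.6086 (184.1 − T) = 339.535 (T − 12.2)
8948.8 − 48.6086 T = 339.535 T − 4142.3
13091.1 = 388.1436 T
T = 33.73 °C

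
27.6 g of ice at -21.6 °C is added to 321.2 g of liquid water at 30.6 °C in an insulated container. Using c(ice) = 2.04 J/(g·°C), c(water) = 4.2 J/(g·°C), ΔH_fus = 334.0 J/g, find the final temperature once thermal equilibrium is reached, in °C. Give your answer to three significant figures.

Heat to bring ice to 0 °C and melt it: q₁ = 27.6×2.04×21.6 + 27.6×334.0 = 10435 J
Heat the water can supply cooling to 0 °C: 321.2×4.2×30.6 = 41280.6 J > q₁, so all ice melts.
Energy balance: 321.2×4.2×(30.6 − T) = 10435 + 27.6×4.2×(T − 0)
1349.04(30.6 − T) = 10435 + 115.92 T
41280.6 − 10435 = 1464.96 T
T = 30845.6 / 1464.96 = 21.06 °C

T_f = 21.1 °C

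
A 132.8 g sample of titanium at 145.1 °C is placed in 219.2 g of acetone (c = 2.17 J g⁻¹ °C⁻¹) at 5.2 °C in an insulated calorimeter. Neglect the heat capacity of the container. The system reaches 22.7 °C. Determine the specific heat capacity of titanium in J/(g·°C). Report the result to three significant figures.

c = 0.512 J/(g·°C)

q_gained = (219.2 × 2.17) × (22.7 − 5.2) = 8324 J
q_lost = 132.8 × c × (145.1 − 22.7) = 16254.72 c
Set equal: c = 8324 / 16254.72 = 0.512 J/(g·°C)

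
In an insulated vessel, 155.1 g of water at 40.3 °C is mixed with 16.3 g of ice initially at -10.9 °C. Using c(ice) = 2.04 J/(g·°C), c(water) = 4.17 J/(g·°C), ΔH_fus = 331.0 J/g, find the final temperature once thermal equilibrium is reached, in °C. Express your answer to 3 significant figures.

Heat to bring ice to 0 °C and melt it: q₁ = 16.3×2.04×10.9 + 16.3×331.0 = 5757.7 J
Heat the water can supply cooling to 0 °C: 155.1×4.17×40.3 = 26064.7 J > q₁, so all ice melts.
Energy balance: 155.1×4.17×(40.3 − T) = 5757.7 + 16.3×4.17×(T − 0)
646.767(40.3 − T) = 5757.7 + 67.971 T
26064.7 − 5757.7 = 714.738 T
T = 20307.0 / 714.738 = 28.41 °C

T_f = 28.4 °C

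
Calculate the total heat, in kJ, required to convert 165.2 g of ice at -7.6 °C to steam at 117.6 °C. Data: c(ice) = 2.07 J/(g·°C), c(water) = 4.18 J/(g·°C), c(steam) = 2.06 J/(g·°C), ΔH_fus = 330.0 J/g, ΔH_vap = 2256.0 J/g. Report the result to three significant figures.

q = 505 kJ

q1 (heat ice -7.6→0.0 °C): 165.2 × 2.07 × 7.6 = 2599 J
q2 (melt at 0 °C): 165.2 × 330.0 = 54516 J
q3 (heat water 0.0→100.0 °C): 165.2 × 4.18 × 100.0 = 69054 J
q4 (vaporize at 100 °C): 165.2 × 2256.0 = 372691 J
q5 (heat steam 100.0→117.6 °C): 165.2 × 2.06 × 17.6 = 5989 J
Total: 2599 + 54516 + 69054 + 372691 + 5989 = 504849 J = 505 kJ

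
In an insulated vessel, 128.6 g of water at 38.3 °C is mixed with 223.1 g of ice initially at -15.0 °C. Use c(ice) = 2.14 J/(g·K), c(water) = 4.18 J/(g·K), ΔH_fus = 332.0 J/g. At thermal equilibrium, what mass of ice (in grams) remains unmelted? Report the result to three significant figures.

m_ice remaining = 183 g

Heat to warm all ice to 0 °C: 223.1×2.14×15.0 = 7161.5 J
Heat released by water cooling to 0 °C: 128.6×4.18×38.3 = 20588 J
20588 J < 7161.5 + 223.1×332.0 = 81230.7 J, so not all ice melts; final T = 0 °C.
Heat left for melting: 20588 − 7161.5 = 13426.5 J
Mass melted = 13426.5 / 332.0 = 40.44 g
Ice remaining = 223.1 − 40.44 = 182.66 g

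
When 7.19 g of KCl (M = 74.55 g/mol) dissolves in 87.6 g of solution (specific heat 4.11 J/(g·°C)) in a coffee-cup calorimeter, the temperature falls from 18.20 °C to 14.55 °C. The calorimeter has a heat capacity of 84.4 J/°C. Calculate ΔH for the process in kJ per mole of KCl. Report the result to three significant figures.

ΔH = 16.8 kJ/mol

|ΔT| = |14.55 − 18.20| = 3.65 °C
|q_surr| = (87.6 × 4.11 + 84.4) × 3.65 = 444.436 × 3.65 = 1622 J
n(KCl) = 7.19 / 74.55 = 0.09645 mol
Temperature fell, so q_rxn = +|q_surr| = 1.622 kJ
ΔH = q_rxn / n = 16.82 kJ/mol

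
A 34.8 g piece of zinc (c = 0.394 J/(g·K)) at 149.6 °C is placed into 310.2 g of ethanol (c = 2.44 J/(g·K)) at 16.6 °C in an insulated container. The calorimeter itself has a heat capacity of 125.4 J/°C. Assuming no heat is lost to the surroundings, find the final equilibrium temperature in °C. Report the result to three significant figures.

Heat lost by zinc = heat gained by ethanol + calorimeter.
(34.8)(0.394)(149.6 − T) = [(310.2)(2.44) + 125.4](T − 16.6)
13.7112 (149.6 − T) = 882.288 (T − 16.6)
2051.2 − 13.7112 T = 882.288 T − 14646
16697.2 = 895.9992 T
T = 18.64 °C

T_f = 18.6 °C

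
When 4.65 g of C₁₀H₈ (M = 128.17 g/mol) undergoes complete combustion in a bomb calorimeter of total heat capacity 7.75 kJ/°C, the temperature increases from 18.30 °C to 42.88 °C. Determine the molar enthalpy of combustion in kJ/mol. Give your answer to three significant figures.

ΔH = -5250 kJ/mol

ΔT = 42.88 − 18.30 = 24.58 °C
q_cal = C_cal × ΔT = 7.75 × 24.58 = 190.495 kJ
n = 4.65 / 128.17 = 0.03628 mol
q_rxn = −q_cal = -190.495 kJ
ΔH = -190.495 / 0.03628 = -5251 kJ/mol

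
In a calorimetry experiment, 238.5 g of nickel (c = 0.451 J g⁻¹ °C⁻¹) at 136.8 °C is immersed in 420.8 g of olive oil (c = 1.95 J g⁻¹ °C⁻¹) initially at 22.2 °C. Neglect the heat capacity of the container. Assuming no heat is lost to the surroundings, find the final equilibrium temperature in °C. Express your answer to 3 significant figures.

Heat lost by nickel = heat gained by olive oil.
(238.5)(0.451)(136.8 − T) = (420.8)(1.95)(T − 22.2)
107.5635 (136.8 − T) = 820.56 (T − 22.2)
14715 − 107.5635 T = 820.56 T − 18216
32931 = 928.1235 T
T = 35.48 °C

T_f = 35.5 °C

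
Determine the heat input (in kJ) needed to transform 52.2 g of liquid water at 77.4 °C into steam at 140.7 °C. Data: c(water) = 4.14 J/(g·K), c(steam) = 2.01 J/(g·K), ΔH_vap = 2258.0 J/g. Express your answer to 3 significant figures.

q = 127 kJ

q1 (heat water 77.4→100.0 °C): 52.2 × 4.14 × 22.6 = 4884 J
q2 (vaporize at 100 °C): 52.2 × 2258.0 = 117868 J
q3 (heat steam 100.0→140.7 °C): 52.2 × 2.01 × 40.7 = 4270 J
Total: 4884 + 117868 + 4270 = 127022 J = 127 kJ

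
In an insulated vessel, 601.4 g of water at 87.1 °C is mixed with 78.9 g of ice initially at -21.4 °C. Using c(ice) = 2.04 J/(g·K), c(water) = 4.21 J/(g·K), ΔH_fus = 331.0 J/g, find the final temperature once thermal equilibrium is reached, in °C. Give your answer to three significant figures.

Heat to bring ice to 0 °C and melt it: q₁ = 78.9×2.04×21.4 + 78.9×331.0 = 29560 J
Heat the water can supply cooling to 0 °C: 601.4×4.21×87.1 = 220528 J > q₁, so all ice melts.
Energy balance: 601.4×4.21×(87.1 − T) = 29560 + 78.9×4.21×(T − 0)
2531.894(87.1 − T) = 29560 + 332.169 T
220528 − 29560 = 2864.063 T
T = 190968 / 2864.063 = 66.68 °C

T_f = 66.7 °C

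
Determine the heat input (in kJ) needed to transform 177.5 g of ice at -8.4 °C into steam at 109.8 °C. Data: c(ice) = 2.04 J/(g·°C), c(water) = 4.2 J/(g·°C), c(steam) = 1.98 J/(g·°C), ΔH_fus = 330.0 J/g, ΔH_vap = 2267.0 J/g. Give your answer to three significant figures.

q = 542 kJ

q1 (heat ice -8.4→0.0 °C): 177.5 × 2.04 × 8.4 = 3042 J
q2 (melt at 0 °C): 177.5 × 330.0 = 58575 J
q3 (heat water 0.0→100.0 °C): 177.5 × 4.2 × 100.0 = 74550 J
q4 (vaporize at 100 °C): 177.5 × 2267.0 = 402393 J
q5 (heat steam 100.0→109.8 °C): 177.5 × 1.98 × 9.8 = 3444 J
Total: 3042 + 58575 + 74550 + 402393 + 3444 = 542004 J = 542 kJ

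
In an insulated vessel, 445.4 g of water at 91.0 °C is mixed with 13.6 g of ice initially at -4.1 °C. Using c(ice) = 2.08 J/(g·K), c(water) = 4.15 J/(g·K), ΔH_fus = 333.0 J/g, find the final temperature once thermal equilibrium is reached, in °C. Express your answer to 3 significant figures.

Heat to bring ice to 0 °C and melt it: q₁ = 13.6×2.08×4.1 + 13.6×333.0 = 4644.8 J
Heat the water can supply cooling to 0 °C: 445.4×4.15×91.0 = 168205 J > q₁, so all ice melts.
Energy balance: 445.4×4.15×(91.0 − T) = 4644.8 + 13.6×4.15×(T − 0)
1848.41(91.0 − T) = 4644.8 + 56.44 T
168205 − 4644.8 = 1904.85 T
T = 163560.2 / 1904.85 = 85.87 °C

T_f = 85.9 °C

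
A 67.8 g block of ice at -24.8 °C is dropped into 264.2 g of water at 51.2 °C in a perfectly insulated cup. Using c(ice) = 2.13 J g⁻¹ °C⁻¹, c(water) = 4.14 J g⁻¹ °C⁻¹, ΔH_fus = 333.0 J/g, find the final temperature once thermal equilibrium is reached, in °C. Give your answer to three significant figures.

Heat to bring ice to 0 °C and melt it: q₁ = 67.8×2.13×24.8 + 67.8×333.0 = 26159 J
Heat the water can supply cooling to 0 °C: 264.2×4.14×51.2 = 56001.9 J > q₁, so all ice melts.
Energy balance: 264.2×4.14×(51.2 − T) = 26159 + 67.8×4.14×(T − 0)
1093.788(51.2 − T) = 26159 + 280.692 T
56001.9 − 26159 = 1374.480 T
T = 29842.9 / 1374.480 = 21.71 °C

T_f = 21.7 °C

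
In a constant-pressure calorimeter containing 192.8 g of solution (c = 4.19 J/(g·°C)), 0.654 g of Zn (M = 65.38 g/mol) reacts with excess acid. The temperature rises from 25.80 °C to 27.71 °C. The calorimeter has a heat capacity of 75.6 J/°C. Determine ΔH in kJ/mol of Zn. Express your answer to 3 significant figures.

ΔH = -169 kJ/mol

|ΔT| = |27.71 − 25.80| = 1.91 °C
|q_surr| = (192.8 × 4.19 + 75.6) × 1.91 = 883.432 × 1.91 = 1687 J
n(Zn) = 0.654 / 65.38 = 0.01000 mol
Temperature rose, so q_rxn = −|q_surr| = -1.687 kJ
ΔH = q_rxn / n = -168.7 kJ/mol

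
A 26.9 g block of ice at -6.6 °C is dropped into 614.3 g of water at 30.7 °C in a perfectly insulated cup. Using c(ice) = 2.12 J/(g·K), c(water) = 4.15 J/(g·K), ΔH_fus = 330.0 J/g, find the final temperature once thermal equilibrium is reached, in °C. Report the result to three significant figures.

T_f = 25.9 °C

Heat to bring ice to 0 °C and melt it: q₁ = 26.9×2.12×6.6 + 26.9×330.0 = 9253.4 J
Heat the water can supply cooling to 0 °C: 614.3×4.15×30.7 = 78264.9 J > q₁, so all ice melts.
Energy balance: 614.3×4.15×(30.7 − T) = 9253.4 + 26.9×4.15×(T − 0)
2549.345(30.7 − T) = 9253.4 + 111.635 T
78264.9 − 9253.4 = 2660.980 T
T = 69011.5 / 2660.980 = 25.93 °C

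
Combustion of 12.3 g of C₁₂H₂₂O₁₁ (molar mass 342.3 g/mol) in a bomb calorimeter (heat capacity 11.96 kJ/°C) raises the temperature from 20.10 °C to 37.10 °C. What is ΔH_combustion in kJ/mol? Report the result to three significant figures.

ΔH = -5660 kJ/mol

ΔT = 37.10 − 20.10 = 17.00 °C
q_cal = C_cal × ΔT = 11.96 × 17.00 = 203.32 kJ
n = 12.3 / 342.3 = 0.03593 mol
q_rxn = −q_cal = -203.32 kJ
ΔH = -203.32 / 0.03593 = -5659 kJ/mol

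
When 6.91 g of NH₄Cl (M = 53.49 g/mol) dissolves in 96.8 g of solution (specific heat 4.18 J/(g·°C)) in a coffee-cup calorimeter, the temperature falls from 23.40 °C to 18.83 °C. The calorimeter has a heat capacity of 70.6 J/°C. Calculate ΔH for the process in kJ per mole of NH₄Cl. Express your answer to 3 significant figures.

|ΔT| = |18.83 − 23.40| = 4.57 °C
|q_surr| = (96.8 × 4.18 + 70.6) × 4.57 = 475.224 × 4.57 = 2172 J
n(NH₄Cl) = 6.91 / 53.49 = 0.1292 mol
Temperature fell, so q_rxn = +|q_surr| = 2.172 kJ
ΔH = q_rxn / n = 16.81 kJ/mol

ΔH = 16.8 kJ/mol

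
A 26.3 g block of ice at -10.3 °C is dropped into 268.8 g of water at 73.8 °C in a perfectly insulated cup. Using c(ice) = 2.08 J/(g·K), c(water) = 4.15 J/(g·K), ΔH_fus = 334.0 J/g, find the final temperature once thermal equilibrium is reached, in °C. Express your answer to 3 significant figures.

T_f = 59.6 °C

Heat to bring ice to 0 °C and melt it: q₁ = 26.3×2.08×10.3 + 26.3×334.0 = 9347.7 J
Heat the water can supply cooling to 0 °C: 268.8×4.15×73.8 = 82325.4 J > q₁, so all ice melts.
Energy balance: 268.8×4.15×(73.8 − T) = 9347.7 + 26.3×4.15×(T − 0)
1115.52(73.8 − T) = 9347.7 + 109.145 T
82325.4 − 9347.7 = 1224.665 T
T = 72977.7 / 1224.665 = 59.59 °C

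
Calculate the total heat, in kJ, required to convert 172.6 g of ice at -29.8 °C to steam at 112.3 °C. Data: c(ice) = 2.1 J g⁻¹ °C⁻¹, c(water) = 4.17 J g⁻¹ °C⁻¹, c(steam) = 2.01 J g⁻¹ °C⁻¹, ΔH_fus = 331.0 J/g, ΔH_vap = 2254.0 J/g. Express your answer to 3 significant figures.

q = 533 kJ

q1 (heat ice -29.8→0.0 °C): 172.6 × 2.1 × 29.8 = 10801 J
q2 (melt at 0 °C): 172.6 × 331.0 = 57131 J
q3 (heat water 0.0→100.0 °C): 172.6 × 4.17 × 100.0 = 71974 J
q4 (vaporize at 100 °C): 172.6 × 2254.0 = 389040 J
q5 (heat steam 100.0→112.3 °C): 172.6 × 2.01 × 12.3 = 4267 J
Total: 10801 + 57131 + 71974 + 389040 + 4267 = 533213 J = 533 kJ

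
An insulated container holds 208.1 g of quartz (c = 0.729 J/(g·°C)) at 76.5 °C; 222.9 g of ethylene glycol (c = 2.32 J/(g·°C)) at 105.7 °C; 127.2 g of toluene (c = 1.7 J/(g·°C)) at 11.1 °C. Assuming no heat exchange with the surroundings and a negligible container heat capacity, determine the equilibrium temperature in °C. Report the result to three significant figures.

Σ mᵢcᵢ(T − Tᵢ) = 0  ⇒  T = Σ mᵢcᵢTᵢ / Σ mᵢcᵢ
Σ mᵢcᵢ = 208.1×0.729 + 222.9×2.32 + 127.2×1.7 = 885.0729
Σ mᵢcᵢTᵢ = 151.7049×76.5 + 517.128×105.7 + 216.24×11.1 = 68666
T = 68666 / 885.0729 = 77.58 °C

T_f = 77.6 °C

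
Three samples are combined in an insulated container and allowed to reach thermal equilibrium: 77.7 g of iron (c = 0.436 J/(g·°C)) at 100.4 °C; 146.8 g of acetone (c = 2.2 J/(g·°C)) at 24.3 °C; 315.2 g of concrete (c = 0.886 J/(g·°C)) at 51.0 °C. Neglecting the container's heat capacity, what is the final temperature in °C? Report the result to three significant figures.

T_f = 40.1 °C

Σ mᵢcᵢ(T − Tᵢ) = 0  ⇒  T = Σ mᵢcᵢTᵢ / Σ mᵢcᵢ
Σ mᵢcᵢ = 77.7×0.436 + 146.8×2.2 + 315.2×0.886 = 636.1044
Σ mᵢcᵢTᵢ = 33.8772×100.4 + 322.96×24.3 + 279.2672×51.0 = 25492
T = 25492 / 636.1044 = 40.08 °C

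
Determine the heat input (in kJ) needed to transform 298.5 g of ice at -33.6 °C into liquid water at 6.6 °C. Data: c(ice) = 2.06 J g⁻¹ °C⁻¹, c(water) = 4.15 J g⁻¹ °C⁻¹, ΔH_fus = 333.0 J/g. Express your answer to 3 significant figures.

q = 128 kJ

q1 (heat ice -33.6→0.0 °C): 298.5 × 2.06 × 33.6 = 20661 J
q2 (melt at 0 °C): 298.5 × 333.0 = 99401 J
q3 (heat water 0.0→6.6 °C): 298.5 × 4.15 × 6.6 = 8176 J
Total: 20661 + 99401 + 8176 = 128238 J = 128 kJ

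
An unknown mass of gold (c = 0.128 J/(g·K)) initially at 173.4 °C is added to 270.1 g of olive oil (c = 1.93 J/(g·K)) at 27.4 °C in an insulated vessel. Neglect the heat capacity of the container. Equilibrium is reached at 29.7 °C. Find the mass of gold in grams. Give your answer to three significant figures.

m = 65.2 g

q_gained = (270.1 × 1.93) × (29.7 − 27.4) = 1199 J
q_lost = m × 0.128 × (173.4 − 29.7) = 18.3936 m
m = 1199 / 18.3936 = 65.2 g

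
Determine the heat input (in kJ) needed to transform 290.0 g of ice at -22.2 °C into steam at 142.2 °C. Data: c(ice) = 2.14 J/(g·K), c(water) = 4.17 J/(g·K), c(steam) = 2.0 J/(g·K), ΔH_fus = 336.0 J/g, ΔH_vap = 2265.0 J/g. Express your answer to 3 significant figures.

q1 (heat ice -22.2→0.0 °C): 290.0 × 2.14 × 22.2 = 13777 J
q2 (melt at 0 °C): 290.0 × 336.0 = 97440 J
q3 (heat water 0.0→100.0 °C): 290.0 × 4.17 × 100.0 = 120930 J
q4 (vaporize at 100 °C): 290.0 × 2265.0 = 656850 J
q5 (heat steam 100.0→142.2 °C): 290.0 × 2.0 × 42.2 = 24476 J
Total: 13777 + 97440 + 120930 + 656850 + 24476 = 913473 J = 913 kJ

q = 913 kJ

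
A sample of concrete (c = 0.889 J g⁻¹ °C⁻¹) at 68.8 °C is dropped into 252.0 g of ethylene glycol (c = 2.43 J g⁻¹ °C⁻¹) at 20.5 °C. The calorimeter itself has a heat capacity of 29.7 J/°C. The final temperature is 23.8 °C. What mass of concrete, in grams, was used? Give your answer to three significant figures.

q_gained = (252.0 × 2.43 + 29.7) × (23.8 − 20.5) = 2119 J
q_lost = m × 0.889 × (68.8 − 23.8) = 40.005 m
m = 2119 / 40.005 = 53.0 g

m = 53.0 g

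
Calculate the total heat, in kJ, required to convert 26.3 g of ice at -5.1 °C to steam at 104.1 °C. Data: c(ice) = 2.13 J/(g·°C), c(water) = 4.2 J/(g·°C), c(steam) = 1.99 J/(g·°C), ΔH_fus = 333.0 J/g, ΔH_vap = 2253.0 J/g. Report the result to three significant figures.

q = 79.6 kJ

q1 (heat ice -5.1→0.0 °C): 26.3 × 2.13 × 5.1 = 286 J
q2 (melt at 0 °C): 26.3 × 333.0 = 8758 J
q3 (heat water 0.0→100.0 °C): 26.3 × 4.2 × 100.0 = 11046 J
q4 (vaporize at 100 °C): 26.3 × 2253.0 = 59254 J
q5 (heat steam 100.0→104.1 °C): 26.3 × 1.99 × 4.1 = 215 J
Total: 286 + 8758 + 11046 + 59254 + 215 = 79559 J = 79.6 kJ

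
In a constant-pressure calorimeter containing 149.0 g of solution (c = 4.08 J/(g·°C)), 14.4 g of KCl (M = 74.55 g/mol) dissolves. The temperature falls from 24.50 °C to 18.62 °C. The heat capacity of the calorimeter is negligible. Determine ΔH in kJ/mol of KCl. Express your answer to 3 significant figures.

|ΔT| = |18.62 − 24.50| = 5.88 °C
|q_surr| = (149.0 × 4.08) × 5.88 = 607.92 × 5.88 = 3575 J
n(KCl) = 14.4 / 74.55 = 0.1932 mol
Temperature fell, so q_rxn = +|q_surr| = 3.575 kJ
ΔH = q_rxn / n = 18.50 kJ/mol

ΔH = 18.5 kJ/mol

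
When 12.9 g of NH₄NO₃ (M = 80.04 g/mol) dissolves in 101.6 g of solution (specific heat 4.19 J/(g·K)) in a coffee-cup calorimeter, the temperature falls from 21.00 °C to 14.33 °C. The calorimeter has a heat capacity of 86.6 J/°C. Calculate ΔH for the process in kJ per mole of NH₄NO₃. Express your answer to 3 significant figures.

|ΔT| = |14.33 − 21.00| = 6.67 °C
|q_surr| = (101.6 × 4.19 + 86.6) × 6.67 = 512.304 × 6.67 = 3417 J
n(NH₄NO₃) = 12.9 / 80.04 = 0.1612 mol
Temperature fell, so q_rxn = +|q_surr| = 3.417 kJ
ΔH = q_rxn / n = 21.20 kJ/mol

ΔH = 21.2 kJ/mol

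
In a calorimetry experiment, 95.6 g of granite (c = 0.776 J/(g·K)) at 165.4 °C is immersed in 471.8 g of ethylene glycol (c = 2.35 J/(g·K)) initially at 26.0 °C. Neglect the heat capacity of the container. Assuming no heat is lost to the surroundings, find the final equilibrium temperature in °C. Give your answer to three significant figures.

Heat lost by granite = heat gained by ethylene glycol.
(95.6)(0.776)(165.4 − T) = (471.8)(2.35)(T − 26.0)
74.1856 (165.4 − T) = 1108.73 (T − 26.0)
12270 − 74.1856 T = 1108.73 T − 28827
41097 = 1182.9156 T
T = 34.74 °C

T_f = 34.7 °C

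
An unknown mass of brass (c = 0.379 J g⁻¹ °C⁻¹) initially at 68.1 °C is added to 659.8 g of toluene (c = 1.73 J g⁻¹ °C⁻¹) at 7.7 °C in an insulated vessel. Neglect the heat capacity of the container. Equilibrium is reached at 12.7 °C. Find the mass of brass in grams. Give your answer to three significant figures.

m = 272 g

q_gained = (659.8 × 1.73) × (12.7 − 7.7) = 5707 J
q_lost = m × 0.379 × (68.1 − 12.7) = 20.9966 m
m = 5707 / 20.9966 = 272 g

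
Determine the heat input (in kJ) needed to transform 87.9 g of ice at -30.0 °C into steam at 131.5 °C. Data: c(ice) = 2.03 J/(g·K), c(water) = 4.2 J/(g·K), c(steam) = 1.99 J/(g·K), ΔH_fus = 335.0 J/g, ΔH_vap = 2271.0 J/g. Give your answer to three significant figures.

q = 277 kJ

q1 (heat ice -30.0→0.0 °C): 87.9 × 2.03 × 30.0 = 5353 J
q2 (melt at 0 °C): 87.9 × 335.0 = 29447 J
q3 (heat water 0.0→100.0 °C): 87.9 × 4.2 × 100.0 = 36918 J
q4 (vaporize at 100 °C): 87.9 × 2271.0 = 199621 J
q5 (heat steam 100.0→131.5 °C): 87.9 × 1.99 × 31.5 = 5510 J
Total: 5353 + 29447 + 36918 + 199621 + 5510 = 276849 J = 277 kJ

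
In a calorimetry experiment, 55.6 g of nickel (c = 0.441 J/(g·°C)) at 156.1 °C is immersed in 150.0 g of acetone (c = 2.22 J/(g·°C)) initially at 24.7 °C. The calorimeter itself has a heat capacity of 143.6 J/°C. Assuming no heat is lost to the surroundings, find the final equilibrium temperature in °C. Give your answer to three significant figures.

Heat lost by nickel = heat gained by acetone + calorimeter.
(55.6)(0.441)(156.1 − T) = [(150.0)(2.22) + 143.6](T − 24.7)
24.5196 (156.1 − T) = 476.6 (T − 24.7)
3827.5 − 24.5196 T = 476.6 T − 11772
15599.5 = 501.1196 T
T = 31.13 °C

T_f = 31.1 °C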